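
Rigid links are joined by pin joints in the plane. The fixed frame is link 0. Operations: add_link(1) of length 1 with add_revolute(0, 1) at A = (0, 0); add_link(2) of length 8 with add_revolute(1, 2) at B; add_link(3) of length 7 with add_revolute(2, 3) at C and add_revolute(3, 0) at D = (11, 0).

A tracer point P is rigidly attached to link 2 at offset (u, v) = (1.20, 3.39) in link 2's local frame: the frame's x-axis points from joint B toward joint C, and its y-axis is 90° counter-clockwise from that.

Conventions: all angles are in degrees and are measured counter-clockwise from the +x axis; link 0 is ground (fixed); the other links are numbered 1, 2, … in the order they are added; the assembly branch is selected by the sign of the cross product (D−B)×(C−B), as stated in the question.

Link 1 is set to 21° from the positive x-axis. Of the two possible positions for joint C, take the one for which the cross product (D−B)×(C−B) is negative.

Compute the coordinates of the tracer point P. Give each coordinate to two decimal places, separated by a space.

A=(0,0), D=(11.00,0)
B = A + 1.00·(cos21°, sin21°) = (0.9336, 0.3584)
|BD| = 10.0728
circle(B,8.00) ∩ circle(D,7.00): a=5.7810, h=5.5299
  candidates: C₊=(6.9076,5.6791) cross=55.702; C₋=(6.5142,-5.3738) cross=-55.702
  branch - wants cross < 0 → take C=(6.5142,-5.3738) (cross=-55.702)
ex = (C−B)/|BC| = (0.6976,-0.7165); ey = (0.7165,0.6976)
P = B + 1.20·ex + 3.39·ey = (4.1997,1.8633)

4.20 1.86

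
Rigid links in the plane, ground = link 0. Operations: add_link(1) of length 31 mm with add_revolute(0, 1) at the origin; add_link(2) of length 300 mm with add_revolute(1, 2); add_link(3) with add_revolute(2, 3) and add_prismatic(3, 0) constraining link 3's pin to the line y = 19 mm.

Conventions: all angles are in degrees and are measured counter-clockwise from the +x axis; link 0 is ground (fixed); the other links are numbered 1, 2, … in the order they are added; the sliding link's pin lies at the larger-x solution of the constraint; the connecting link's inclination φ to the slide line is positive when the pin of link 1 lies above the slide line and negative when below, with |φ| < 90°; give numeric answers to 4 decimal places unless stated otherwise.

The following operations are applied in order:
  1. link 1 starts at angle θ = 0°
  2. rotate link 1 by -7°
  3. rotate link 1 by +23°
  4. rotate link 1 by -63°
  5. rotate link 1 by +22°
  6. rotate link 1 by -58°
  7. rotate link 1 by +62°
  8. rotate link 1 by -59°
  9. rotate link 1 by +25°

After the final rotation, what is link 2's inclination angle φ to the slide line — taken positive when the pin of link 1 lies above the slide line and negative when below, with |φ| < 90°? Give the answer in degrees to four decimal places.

geometry: r = 31 mm, L = 300 mm, e = 19 mm; θ starts at 0°
rotate link 1 by -7°: θ ← 0° -7° = -7°
rotate link 1 by +23°: θ ← -7° +23° = 16°
rotate link 1 by -63°: θ ← 16° -63° = -47°
rotate link 1 by +22°: θ ← -47° +22° = -25°
rotate link 1 by -58°: θ ← -25° -58° = -83°
rotate link 1 by +62°: θ ← -83° +62° = -21°
rotate link 1 by -59°: θ ← -21° -59° = -80°
rotate link 1 by +25°: θ ← -80° +25° = -55°
h = r sin θ − e = -25.393713 − 19 = -44.393713
sin φ = h / L = -44.393713 / 300 = -0.14797904
φ = arcsin(-0.14797904) = -8.509827°

-8.5098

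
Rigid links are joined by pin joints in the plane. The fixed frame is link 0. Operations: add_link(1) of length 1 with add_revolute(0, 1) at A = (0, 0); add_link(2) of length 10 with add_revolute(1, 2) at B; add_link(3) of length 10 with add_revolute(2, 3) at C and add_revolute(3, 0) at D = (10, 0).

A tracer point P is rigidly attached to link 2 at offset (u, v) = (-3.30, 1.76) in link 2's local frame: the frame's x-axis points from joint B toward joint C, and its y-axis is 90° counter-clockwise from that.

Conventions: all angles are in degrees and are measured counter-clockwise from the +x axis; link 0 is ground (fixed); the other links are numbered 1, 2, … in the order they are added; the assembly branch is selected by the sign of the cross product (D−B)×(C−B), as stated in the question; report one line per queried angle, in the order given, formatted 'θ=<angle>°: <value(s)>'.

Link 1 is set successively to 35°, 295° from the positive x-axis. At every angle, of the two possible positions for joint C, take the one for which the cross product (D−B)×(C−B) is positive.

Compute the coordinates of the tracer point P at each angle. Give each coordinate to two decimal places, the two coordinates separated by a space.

A=(0,0), D=(10.00,0)
θ=35°: B = A + 1.00·(cos35°, sin35°) = (0.8192, 0.5736)
θ=35°: |BD| = 9.1987
θ=35°: circle(B,10.00) ∩ circle(D,10.00): a=4.5994, h=8.8795
θ=35°:   candidates: C₊=(5.9632,9.1490) cross=81.680; C₋=(4.8559,-8.5754) cross=-81.680
θ=35°:   branch + wants cross > 0 → take C=(5.9632,9.1490) (cross=81.680)
θ=35°: ex = (C−B)/|BC| = (0.5144,0.8575); ey = (-0.8575,0.5144)
θ=35°: P = B + -3.30·ex + 1.76·ey = (-2.3877,-1.3510)
θ=295°: B = A + 1.00·(cos295°, sin295°) = (0.4226, -0.9063)
θ=295°: |BD| = 9.6202
θ=295°: circle(B,10.00) ∩ circle(D,10.00): a=4.8101, h=8.7672
θ=295°:   candidates: C₊=(4.3854,8.2750) cross=84.342; C₋=(6.0373,-9.1813) cross=-84.342
θ=295°:   branch + wants cross > 0 → take C=(4.3854,8.2750) (cross=84.342)
θ=295°: ex = (C−B)/|BC| = (0.3963,0.9181); ey = (-0.9181,0.3963)
θ=295°: P = B + -3.30·ex + 1.76·ey = (-2.5010,-3.2387)

θ=35°: -2.39 -1.35
θ=295°: -2.50 -3.24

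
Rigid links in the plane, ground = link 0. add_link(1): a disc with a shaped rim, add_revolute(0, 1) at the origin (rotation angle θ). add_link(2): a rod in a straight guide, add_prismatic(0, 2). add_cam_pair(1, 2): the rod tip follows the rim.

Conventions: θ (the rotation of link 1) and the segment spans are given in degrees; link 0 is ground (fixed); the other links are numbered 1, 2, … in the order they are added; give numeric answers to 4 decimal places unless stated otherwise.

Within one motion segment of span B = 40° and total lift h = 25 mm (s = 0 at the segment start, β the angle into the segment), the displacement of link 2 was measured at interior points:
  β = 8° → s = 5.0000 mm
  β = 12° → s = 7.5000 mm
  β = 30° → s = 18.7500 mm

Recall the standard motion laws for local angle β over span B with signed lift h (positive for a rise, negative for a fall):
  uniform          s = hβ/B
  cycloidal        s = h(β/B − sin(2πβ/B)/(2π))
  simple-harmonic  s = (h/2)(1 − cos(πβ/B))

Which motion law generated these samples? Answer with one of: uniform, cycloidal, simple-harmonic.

candidates at β/B = r: uniform s = h·r (linear in β); cycloidal s = h·(r − sin(2πr)/(2π)); simple-harmonic s = (h/2)(1 − cos(πr))
β=8°: printed 5.0000 | uniform 5.0000, cycloidal 1.2159, simple-harmonic 2.3873
β=12°: printed 7.5000 | uniform 7.5000, cycloidal 3.7159, simple-harmonic 5.1527
β=30°: printed 18.7500 | uniform 18.7500, cycloidal 22.7289, simple-harmonic 21.3388
only one law matches every sample → uniform

uniform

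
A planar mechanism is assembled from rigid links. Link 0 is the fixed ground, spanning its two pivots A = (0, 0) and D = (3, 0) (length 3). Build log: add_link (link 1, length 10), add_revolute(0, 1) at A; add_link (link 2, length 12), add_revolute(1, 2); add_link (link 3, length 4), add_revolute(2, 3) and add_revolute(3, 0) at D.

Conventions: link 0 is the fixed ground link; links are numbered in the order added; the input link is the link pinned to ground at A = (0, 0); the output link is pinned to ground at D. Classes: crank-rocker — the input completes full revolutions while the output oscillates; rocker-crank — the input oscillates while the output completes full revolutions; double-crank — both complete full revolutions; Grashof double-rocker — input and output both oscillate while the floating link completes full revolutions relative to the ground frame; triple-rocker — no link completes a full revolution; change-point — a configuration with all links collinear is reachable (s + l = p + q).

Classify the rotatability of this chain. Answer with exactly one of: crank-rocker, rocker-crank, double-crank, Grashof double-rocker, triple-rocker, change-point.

lengths: ground=3, input=10, coupler=12, output=4
sorted: s=3 (shortest), l=12 (longest), p+q=14
s + l = 15 vs p + q = 14
s + l > p + q → non-Grashof → no link fully rotates → triple-rocker

triple-rocker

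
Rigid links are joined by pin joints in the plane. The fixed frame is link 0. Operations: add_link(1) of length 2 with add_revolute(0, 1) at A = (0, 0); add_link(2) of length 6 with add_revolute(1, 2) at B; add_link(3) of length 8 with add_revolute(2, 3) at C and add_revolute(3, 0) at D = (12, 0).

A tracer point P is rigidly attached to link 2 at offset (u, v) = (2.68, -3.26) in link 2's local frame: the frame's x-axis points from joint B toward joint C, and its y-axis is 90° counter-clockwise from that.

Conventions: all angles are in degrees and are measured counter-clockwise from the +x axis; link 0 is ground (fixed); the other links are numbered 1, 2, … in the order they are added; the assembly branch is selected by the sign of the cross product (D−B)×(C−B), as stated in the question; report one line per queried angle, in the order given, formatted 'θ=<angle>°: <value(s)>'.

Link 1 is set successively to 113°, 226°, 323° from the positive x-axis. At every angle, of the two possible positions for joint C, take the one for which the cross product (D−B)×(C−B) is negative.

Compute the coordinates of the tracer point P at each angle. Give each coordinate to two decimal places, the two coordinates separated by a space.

A=(0,0), D=(12.00,0)
θ=113°: B = A + 2.00·(cos113°, sin113°) = (-0.7815, 1.8410)
θ=113°: |BD| = 12.9134
θ=113°: circle(B,6.00) ∩ circle(D,8.00): a=5.3725, h=2.6713
θ=113°:   candidates: C₊=(4.9170,3.7191) cross=34.495; C₋=(4.1554,-1.5689) cross=-34.495
θ=113°:   branch - wants cross < 0 → take C=(4.1554,-1.5689) (cross=-34.495)
θ=113°: ex = (C−B)/|BC| = (0.8228,-0.5683); ey = (0.5683,0.8228)
θ=113°: P = B + 2.68·ex + -3.26·ey = (-0.4291,-2.3644)
θ=226°: B = A + 2.00·(cos226°, sin226°) = (-1.3893, -1.4387)
θ=226°: |BD| = 13.4664
θ=226°: circle(B,6.00) ∩ circle(D,8.00): a=5.6936, h=1.8930
θ=226°:   candidates: C₊=(4.0694,1.0517) cross=25.491; C₋=(4.4739,-2.7125) cross=-25.491
θ=226°:   branch - wants cross < 0 → take C=(4.4739,-2.7125) (cross=-25.491)
θ=226°: ex = (C−B)/|BC| = (0.9772,-0.2123); ey = (0.2123,0.9772)
θ=226°: P = B + 2.68·ex + -3.26·ey = (0.5375,-5.1933)
θ=323°: B = A + 2.00·(cos323°, sin323°) = (1.5973, -1.2036)
θ=323°: |BD| = 10.4721
θ=323°: circle(B,6.00) ∩ circle(D,8.00): a=3.8992, h=4.5603
θ=323°:   candidates: C₊=(4.9465,3.7746) cross=47.756; C₋=(5.9948,-5.2856) cross=-47.756
θ=323°:   branch - wants cross < 0 → take C=(5.9948,-5.2856) (cross=-47.756)
θ=323°: ex = (C−B)/|BC| = (0.7329,-0.6803); ey = (0.6803,0.7329)
θ=323°: P = B + 2.68·ex + -3.26·ey = (1.3436,-5.4162)

θ=113°: -0.43 -2.36
θ=226°: 0.54 -5.19
θ=323°: 1.34 -5.42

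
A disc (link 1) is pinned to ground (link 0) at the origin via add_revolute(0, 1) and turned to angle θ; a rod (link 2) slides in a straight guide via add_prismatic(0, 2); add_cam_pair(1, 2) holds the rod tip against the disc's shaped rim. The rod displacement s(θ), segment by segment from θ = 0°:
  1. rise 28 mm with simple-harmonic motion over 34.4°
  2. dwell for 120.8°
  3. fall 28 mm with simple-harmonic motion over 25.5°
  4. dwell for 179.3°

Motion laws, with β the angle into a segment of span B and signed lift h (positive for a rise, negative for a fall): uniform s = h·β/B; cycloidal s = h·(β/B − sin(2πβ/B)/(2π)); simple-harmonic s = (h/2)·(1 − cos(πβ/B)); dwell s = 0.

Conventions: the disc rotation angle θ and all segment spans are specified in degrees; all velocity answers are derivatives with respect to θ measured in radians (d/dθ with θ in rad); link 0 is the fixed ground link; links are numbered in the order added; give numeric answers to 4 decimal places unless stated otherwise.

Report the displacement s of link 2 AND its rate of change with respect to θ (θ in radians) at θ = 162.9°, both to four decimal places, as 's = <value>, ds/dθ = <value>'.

segment 1 (0° to 34.4°, simple-harmonic, h = 28) is passed completely: s = 0.0000 + (28) = 28.0000
segment 2 (34.4° to 155.2°, dwell): s unchanged at 28.0000
θ = 162.9° falls in segment 3 (155.2° to 180.7°, simple-harmonic, h = -28): β = 162.9 − 155.2 = 7.7°, B = 25.5°; Δs = -28/2·(1 − cos(π·0.3020)) = -5.8409; s = 28.0000 − 5.8409 = 22.1591
velocity in seg [155.2°–180.7°] (simple-harmonic), θ in radians: β = 7.7° = 0.1344 rad, B = 25.5° = 0.4451 rad; ds/dθ = (πh/(2B)) sin(πβ/B) = (π·(-28)/(2·0.4451)) sin(π·0.3020) = -80.306211 mm/rad

s = 22.1591, ds/dθ = -80.3062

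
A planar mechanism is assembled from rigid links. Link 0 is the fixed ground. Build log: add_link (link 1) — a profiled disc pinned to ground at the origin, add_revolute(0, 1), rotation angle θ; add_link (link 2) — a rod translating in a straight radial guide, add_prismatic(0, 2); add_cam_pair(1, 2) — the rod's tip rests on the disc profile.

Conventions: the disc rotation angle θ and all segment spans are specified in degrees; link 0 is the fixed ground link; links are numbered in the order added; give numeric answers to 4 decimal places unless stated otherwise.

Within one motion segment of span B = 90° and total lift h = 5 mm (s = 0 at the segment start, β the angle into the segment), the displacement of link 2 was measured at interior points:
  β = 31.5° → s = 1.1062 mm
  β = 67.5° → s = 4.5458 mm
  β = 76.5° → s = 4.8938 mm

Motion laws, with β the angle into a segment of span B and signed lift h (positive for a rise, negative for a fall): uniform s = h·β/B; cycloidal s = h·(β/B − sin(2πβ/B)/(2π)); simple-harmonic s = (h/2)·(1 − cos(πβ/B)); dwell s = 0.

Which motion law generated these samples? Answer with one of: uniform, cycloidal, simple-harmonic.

candidates at β/B = r: uniform s = h·r (linear in β); cycloidal s = h·(r − sin(2πr)/(2π)); simple-harmonic s = (h/2)(1 − cos(πr))
β=31.5°: printed 1.1062 | uniform 1.7500, cycloidal 1.1062, simple-harmonic 1.3650
β=67.5°: printed 4.5458 | uniform 3.7500, cycloidal 4.5458, simple-harmonic 4.2678
β=76.5°: printed 4.8938 | uniform 4.2500, cycloidal 4.8938, simple-harmonic 4.7275
only one law matches every sample → cycloidal

cycloidal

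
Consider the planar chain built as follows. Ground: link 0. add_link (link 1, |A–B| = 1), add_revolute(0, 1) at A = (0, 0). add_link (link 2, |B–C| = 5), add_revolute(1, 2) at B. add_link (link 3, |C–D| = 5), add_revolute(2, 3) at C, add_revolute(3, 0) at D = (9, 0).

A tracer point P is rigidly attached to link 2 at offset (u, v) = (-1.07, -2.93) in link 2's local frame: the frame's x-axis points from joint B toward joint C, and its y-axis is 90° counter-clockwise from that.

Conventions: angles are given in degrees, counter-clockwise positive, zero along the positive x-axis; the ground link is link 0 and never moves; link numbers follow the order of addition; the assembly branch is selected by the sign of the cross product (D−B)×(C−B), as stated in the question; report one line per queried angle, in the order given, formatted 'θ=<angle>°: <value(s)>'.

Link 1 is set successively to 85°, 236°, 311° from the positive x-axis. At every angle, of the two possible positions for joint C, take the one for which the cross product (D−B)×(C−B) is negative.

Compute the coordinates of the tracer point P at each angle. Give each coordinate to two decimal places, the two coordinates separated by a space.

A=(0,0), D=(9.00,0)
θ=85°: B = A + 1.00·(cos85°, sin85°) = (0.0872, 0.9962)
θ=85°: |BD| = 8.9683
θ=85°: circle(B,5.00) ∩ circle(D,5.00): a=4.4842, h=2.2118
θ=85°:   candidates: C₊=(4.7893,2.6962) cross=19.836; C₋=(4.2979,-1.7000) cross=-19.836
θ=85°:   branch - wants cross < 0 → take C=(4.2979,-1.7000) (cross=-19.836)
θ=85°: ex = (C−B)/|BC| = (0.8421,-0.5392); ey = (0.5392,0.8421)
θ=85°: P = B + -1.07·ex + -2.93·ey = (-2.3939,-0.8943)
θ=236°: B = A + 1.00·(cos236°, sin236°) = (-0.5592, -0.8290)
θ=236°: |BD| = 9.5951
θ=236°: circle(B,5.00) ∩ circle(D,5.00): a=4.7975, h=1.4084
θ=236°:   candidates: C₊=(4.0987,0.9886) cross=13.514; C₋=(4.3421,-1.8177) cross=-13.514
θ=236°:   branch - wants cross < 0 → take C=(4.3421,-1.8177) (cross=-13.514)
θ=236°: ex = (C−B)/|BC| = (0.9803,-0.1977); ey = (0.1977,0.9803)
θ=236°: P = B + -1.07·ex + -2.93·ey = (-2.1874,-3.4896)
θ=311°: B = A + 1.00·(cos311°, sin311°) = (0.6561, -0.7547)
θ=311°: |BD| = 8.3780
θ=311°: circle(B,5.00) ∩ circle(D,5.00): a=4.1890, h=2.7299
θ=311°:   candidates: C₊=(4.5821,2.3414) cross=22.871; C₋=(5.0739,-3.0961) cross=-22.871
θ=311°:   branch - wants cross < 0 → take C=(5.0739,-3.0961) (cross=-22.871)
θ=311°: ex = (C−B)/|BC| = (0.8836,-0.4683); ey = (0.4683,0.8836)
θ=311°: P = B + -1.07·ex + -2.93·ey = (-1.6614,-2.8425)

θ=85°: -2.39 -0.89
θ=236°: -2.19 -3.49
θ=311°: -1.66 -2.84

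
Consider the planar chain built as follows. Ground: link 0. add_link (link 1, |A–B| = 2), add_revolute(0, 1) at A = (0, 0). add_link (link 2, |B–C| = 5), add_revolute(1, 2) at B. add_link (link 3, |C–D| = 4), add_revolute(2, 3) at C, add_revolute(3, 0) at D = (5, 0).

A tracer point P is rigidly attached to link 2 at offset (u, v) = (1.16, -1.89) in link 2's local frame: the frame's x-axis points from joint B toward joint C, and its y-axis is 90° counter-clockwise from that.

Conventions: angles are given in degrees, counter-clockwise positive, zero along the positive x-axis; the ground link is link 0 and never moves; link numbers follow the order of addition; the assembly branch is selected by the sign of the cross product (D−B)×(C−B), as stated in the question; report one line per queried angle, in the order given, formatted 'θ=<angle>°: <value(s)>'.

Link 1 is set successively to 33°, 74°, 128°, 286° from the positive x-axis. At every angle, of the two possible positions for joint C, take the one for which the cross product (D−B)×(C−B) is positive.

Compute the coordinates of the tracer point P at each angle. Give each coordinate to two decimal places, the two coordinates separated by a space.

A=(0,0), D=(5.00,0)
θ=33°: B = A + 2.00·(cos33°, sin33°) = (1.6773, 1.0893)
θ=33°: |BD| = 3.4967
θ=33°: circle(B,5.00) ∩ circle(D,4.00): a=3.0353, h=3.9733
θ=33°:   candidates: C₊=(5.7993,3.9193) cross=13.893; C₋=(3.3238,-3.6319) cross=-13.893
θ=33°:   branch + wants cross > 0 → take C=(5.7993,3.9193) (cross=13.893)
θ=33°: ex = (C−B)/|BC| = (0.8244,0.5660); ey = (-0.5660,0.8244)
θ=33°: P = B + 1.16·ex + -1.89·ey = (3.7034,0.1877)
θ=74°: B = A + 2.00·(cos74°, sin74°) = (0.5513, 1.9225)
θ=74°: |BD| = 4.8464
θ=74°: circle(B,5.00) ∩ circle(D,4.00): a=3.3517, h=3.7103
θ=74°:   candidates: C₊=(5.0998,3.9988) cross=17.981; C₋=(2.1561,-2.8129) cross=-17.981
θ=74°:   branch + wants cross > 0 → take C=(5.0998,3.9988) (cross=17.981)
θ=74°: ex = (C−B)/|BC| = (0.9097,0.4152); ey = (-0.4152,0.9097)
θ=74°: P = B + 1.16·ex + -1.89·ey = (2.3914,0.6849)
θ=128°: B = A + 2.00·(cos128°, sin128°) = (-1.2313, 1.5760)
θ=128°: |BD| = 6.4275
θ=128°: circle(B,5.00) ∩ circle(D,4.00): a=3.9139, h=3.1115
θ=128°:   candidates: C₊=(3.3260,3.6329) cross=19.999; C₋=(1.8001,-2.4002) cross=-19.999
θ=128°:   branch + wants cross > 0 → take C=(3.3260,3.6329) (cross=19.999)
θ=128°: ex = (C−B)/|BC| = (0.9115,0.4114); ey = (-0.4114,0.9115)
θ=128°: P = B + 1.16·ex + -1.89·ey = (0.6035,0.3305)
θ=286°: B = A + 2.00·(cos286°, sin286°) = (0.5513, -1.9225)
θ=286°: |BD| = 4.8464
θ=286°: circle(B,5.00) ∩ circle(D,4.00): a=3.3517, h=3.7103
θ=286°:   candidates: C₊=(2.1561,2.8129) cross=17.981; C₋=(5.0998,-3.9988) cross=-17.981
θ=286°:   branch + wants cross > 0 → take C=(2.1561,2.8129) (cross=17.981)
θ=286°: ex = (C−B)/|BC| = (0.3210,0.9471); ey = (-0.9471,0.3210)
θ=286°: P = B + 1.16·ex + -1.89·ey = (2.7136,-1.4305)

θ=33°: 3.70 0.19
θ=74°: 2.39 0.68
θ=128°: 0.60 0.33
θ=286°: 2.71 -1.43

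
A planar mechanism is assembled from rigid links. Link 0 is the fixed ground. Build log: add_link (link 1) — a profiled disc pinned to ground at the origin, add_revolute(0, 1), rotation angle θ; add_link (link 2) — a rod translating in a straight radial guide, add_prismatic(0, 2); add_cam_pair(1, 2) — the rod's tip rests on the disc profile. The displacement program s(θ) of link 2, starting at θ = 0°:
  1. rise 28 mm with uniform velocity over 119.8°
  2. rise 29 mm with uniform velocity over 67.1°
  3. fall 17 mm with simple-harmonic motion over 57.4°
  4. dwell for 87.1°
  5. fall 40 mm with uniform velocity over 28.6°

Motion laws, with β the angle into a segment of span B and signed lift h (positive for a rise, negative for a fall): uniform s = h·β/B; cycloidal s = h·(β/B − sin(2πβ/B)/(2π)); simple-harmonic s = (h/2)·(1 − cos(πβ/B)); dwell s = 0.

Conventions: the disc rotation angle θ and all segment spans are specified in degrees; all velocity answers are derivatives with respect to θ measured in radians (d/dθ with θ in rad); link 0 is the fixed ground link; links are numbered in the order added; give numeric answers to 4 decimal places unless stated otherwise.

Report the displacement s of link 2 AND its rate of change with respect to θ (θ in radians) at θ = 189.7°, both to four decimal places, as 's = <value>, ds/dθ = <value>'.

seg 1 [0°–119.8°] uniform, h=28: full span → s += 28 → s = 28.0000
seg 2 [119.8°–186.9°] uniform, h=29: full span → s += 29 → s = 57.0000
seg 3 [186.9°–244.3°] simple-harmonic, h=-17: θ=189.7° here. β=2.8, B=57.4. -17/2·(1 − cos(π·0.0488)) = -0.0996 → s = 56.9004
velocity in seg [186.9°–244.3°] (simple-harmonic), θ in radians: β = 2.8° = 0.0489 rad, B = 57.4° = 1.0018 rad; ds/dθ = (πh/(2B)) sin(πβ/B) = (π·(-17)/(2·1.0018)) sin(π·0.0488) = -4.068875 mm/rad

s = 56.9004, ds/dθ = -4.0689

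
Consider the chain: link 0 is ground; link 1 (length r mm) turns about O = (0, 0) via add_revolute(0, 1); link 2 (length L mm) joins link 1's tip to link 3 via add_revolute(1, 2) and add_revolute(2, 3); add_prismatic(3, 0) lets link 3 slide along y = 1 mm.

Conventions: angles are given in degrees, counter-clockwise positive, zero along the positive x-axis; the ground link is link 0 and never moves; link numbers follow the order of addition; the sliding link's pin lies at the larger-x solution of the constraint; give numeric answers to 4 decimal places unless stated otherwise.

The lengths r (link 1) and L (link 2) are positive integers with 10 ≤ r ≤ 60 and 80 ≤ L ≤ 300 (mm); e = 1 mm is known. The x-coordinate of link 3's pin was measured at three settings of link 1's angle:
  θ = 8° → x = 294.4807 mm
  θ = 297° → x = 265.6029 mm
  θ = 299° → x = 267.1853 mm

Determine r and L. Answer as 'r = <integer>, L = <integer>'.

constraint per measurement: (x − r cos θ)² + (r sin θ − e)² = L²
subtracting the θ₁ and θ₂ equations cancels the r² and L² terms:
r = (x₁² − x₂²) / (2[(x₁cos θ₁ + e sin θ₁) − (x₂cos θ₂ + e sin θ₂)]) = 47.0000 → r = 47
L² = (x₁ − r cos θ₁)² + (r sin θ₁ − e)² = 61504.0060 → L = 248.0000 → L = 248
check at θ₃=299°: x = 267.1853 (printed 267.1853) ✓

r = 47, L = 248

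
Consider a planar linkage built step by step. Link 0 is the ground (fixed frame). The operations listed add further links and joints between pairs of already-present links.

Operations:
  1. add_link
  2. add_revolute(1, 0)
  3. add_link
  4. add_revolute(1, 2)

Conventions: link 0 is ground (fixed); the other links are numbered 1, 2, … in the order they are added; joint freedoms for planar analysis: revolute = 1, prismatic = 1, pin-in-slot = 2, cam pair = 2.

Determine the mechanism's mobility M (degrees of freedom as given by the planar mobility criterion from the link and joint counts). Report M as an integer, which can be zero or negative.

ground; <1,0,0>
#1 <2,0,0>
R:1↔0 J1 <2,1,0>
#2 <3,1,0>
R:1↔2 J1 <3,2,0>
3×2 − 2×2 − 1×0 = 2

M = 2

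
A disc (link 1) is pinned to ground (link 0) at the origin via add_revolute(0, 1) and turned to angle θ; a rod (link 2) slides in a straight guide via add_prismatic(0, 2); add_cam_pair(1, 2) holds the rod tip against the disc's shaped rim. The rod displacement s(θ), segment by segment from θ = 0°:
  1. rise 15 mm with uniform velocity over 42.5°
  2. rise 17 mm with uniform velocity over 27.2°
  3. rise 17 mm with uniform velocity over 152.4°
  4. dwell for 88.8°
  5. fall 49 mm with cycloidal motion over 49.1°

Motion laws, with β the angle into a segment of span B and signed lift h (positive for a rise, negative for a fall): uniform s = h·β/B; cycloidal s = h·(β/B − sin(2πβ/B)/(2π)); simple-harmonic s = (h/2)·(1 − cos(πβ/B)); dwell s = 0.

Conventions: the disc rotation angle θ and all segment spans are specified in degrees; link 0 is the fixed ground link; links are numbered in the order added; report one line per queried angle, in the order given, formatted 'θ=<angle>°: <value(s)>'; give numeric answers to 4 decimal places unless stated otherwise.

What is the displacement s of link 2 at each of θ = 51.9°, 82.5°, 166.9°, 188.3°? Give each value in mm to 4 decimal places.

segment 1 (0° to 42.5°, uniform, h = 15) is passed completely: s = 0.0000 + (15) = 15.0000
θ = 51.9° falls in segment 2 (42.5° to 69.7°, uniform, h = 17): β = 51.9 − 42.5 = 9.4°, B = 27.2°; Δs = 17·9.4/27.2 = 5.8750; s = 15.0000 + 5.8750 = 20.8750
segment 2 (42.5° to 69.7°, uniform, h = 17) is passed completely: s = 15.0000 + (17) = 32.0000
θ = 82.5° falls in segment 3 (69.7° to 222.1°, uniform, h = 17): β = 82.5 − 69.7 = 12.8°, B = 152.4°; Δs = 17·12.8/152.4 = 1.4278; s = 32.0000 + 1.4278 = 33.4278
θ = 166.9° falls in segment 3 (69.7° to 222.1°, uniform, h = 17): β = 166.9 − 69.7 = 97.2°, B = 152.4°; Δs = 17·97.2/152.4 = 10.8425; s = 32.0000 + 10.8425 = 42.8425
θ = 188.3° falls in segment 3 (69.7° to 222.1°, uniform, h = 17): β = 188.3 − 69.7 = 118.6°, B = 152.4°; Δs = 17·118.6/152.4 = 13.2297; s = 32.0000 + 13.2297 = 45.2297

θ=51.9°: 20.8750
θ=82.5°: 33.4278
θ=166.9°: 42.8425
θ=188.3°: 45.2297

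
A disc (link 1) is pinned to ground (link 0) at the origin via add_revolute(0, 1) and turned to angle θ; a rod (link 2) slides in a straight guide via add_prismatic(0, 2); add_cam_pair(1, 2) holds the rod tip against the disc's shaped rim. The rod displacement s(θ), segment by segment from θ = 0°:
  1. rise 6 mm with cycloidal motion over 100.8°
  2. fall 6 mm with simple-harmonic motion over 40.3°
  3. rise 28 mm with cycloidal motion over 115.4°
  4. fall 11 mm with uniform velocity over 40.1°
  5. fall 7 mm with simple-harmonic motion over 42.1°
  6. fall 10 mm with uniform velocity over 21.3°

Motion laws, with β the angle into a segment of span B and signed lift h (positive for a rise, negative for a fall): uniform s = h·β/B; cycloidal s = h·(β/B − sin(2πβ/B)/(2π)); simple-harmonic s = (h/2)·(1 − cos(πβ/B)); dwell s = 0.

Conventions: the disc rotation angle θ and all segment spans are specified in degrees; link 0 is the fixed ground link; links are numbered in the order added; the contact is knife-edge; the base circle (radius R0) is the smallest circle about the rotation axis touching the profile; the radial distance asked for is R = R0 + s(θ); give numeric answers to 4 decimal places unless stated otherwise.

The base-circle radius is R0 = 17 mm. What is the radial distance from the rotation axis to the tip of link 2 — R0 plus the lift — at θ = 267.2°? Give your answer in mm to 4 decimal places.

segment 1 (0° to 100.8°, cycloidal, h = 6) is passed completely: s = 0.0000 + (6) = 6.0000
segment 2 (100.8° to 141.1°, simple-harmonic, h = -6) is passed completely: s = 6.0000 + (-6) = 0.0000
segment 3 (141.1° to 256.5°, cycloidal, h = 28) is passed completely: s = 0.0000 + (28) = 28.0000
θ = 267.2° falls in segment 4 (256.5° to 296.6°, uniform, h = -11): β = 267.2 − 256.5 = 10.7°, B = 40.1°; Δs = -11·10.7/40.1 = -2.9352; s = 28.0000 − 2.9352 = 25.0648
R = R0 + s = 17 + 25.0648 = 42.0648

42.0648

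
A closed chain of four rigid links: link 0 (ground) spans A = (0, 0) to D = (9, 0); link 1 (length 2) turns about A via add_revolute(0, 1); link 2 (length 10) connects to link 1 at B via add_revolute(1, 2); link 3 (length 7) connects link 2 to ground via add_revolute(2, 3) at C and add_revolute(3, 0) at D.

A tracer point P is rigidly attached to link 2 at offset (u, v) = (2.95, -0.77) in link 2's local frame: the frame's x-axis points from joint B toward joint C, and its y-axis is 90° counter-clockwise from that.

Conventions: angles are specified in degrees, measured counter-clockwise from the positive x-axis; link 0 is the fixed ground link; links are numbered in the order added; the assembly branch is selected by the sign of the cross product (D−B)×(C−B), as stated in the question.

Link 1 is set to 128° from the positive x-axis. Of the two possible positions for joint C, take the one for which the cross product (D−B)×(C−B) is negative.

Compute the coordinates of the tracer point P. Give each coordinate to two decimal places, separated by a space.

A=(0,0), D=(9.00,0)
B = A + 2.00·(cos128°, sin128°) = (-1.2313, 1.5760)
|BD| = 10.3520
circle(B,10.00) ∩ circle(D,7.00): a=7.6393, h=6.4530
  candidates: C₊=(7.3013,6.7908) cross=66.801; C₋=(5.3365,-5.9648) cross=-66.801
  branch - wants cross < 0 → take C=(5.3365,-5.9648) (cross=-66.801)
ex = (C−B)/|BC| = (0.6568,-0.7541); ey = (0.7541,0.6568)
P = B + 2.95·ex + -0.77·ey = (0.1255,-1.1542)

0.13 -1.15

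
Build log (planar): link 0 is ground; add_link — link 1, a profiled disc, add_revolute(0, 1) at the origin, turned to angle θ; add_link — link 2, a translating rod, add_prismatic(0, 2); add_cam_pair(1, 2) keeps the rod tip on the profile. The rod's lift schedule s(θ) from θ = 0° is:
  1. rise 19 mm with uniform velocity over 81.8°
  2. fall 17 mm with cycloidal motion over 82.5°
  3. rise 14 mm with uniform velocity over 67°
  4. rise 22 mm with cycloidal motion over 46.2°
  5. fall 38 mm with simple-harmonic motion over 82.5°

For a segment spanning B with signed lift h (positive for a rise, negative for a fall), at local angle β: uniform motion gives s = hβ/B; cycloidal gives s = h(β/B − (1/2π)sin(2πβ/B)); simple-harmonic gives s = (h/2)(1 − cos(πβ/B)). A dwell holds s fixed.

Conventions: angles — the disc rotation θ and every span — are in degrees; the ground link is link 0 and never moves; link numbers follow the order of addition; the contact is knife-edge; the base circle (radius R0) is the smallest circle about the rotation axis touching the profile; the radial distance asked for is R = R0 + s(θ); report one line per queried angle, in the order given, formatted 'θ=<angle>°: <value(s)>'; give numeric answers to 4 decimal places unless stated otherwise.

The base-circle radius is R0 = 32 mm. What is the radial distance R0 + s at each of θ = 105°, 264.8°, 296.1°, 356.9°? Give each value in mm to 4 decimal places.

seg 1 [0°–81.8°] uniform, h=19: full span → s += 19 → s = 19.0000
seg 2 [81.8°–164.3°] cycloidal, h=-17: θ=105° here. β=23.2, B=82.5. -17·(0.2812 − sin(2π·0.2812)/(2π)) = -2.1268 → s = 16.8732
seg 2 [81.8°–164.3°] cycloidal, h=-17: full span → s += -17 → s = 2.0000
seg 3 [164.3°–231.3°] uniform, h=14: full span → s += 14 → s = 16.0000
seg 4 [231.3°–277.5°] cycloidal, h=22: θ=264.8° here. β=33.5, B=46.2. 22·(0.7251 − sin(2π·0.7251)/(2π)) = 19.4111 → s = 35.4111
seg 4 [231.3°–277.5°] cycloidal, h=22: full span → s += 22 → s = 38.0000
seg 5 [277.5°–360°] simple-harmonic, h=-38: θ=296.1° here. β=18.6, B=82.5. -38/2·(1 − cos(π·0.2255)) = -4.5699 → s = 33.4301
seg 5 [277.5°–360°] simple-harmonic, h=-38: θ=356.9° here. β=79.4, B=82.5. -38/2·(1 − cos(π·0.9624)) = -37.8678 → s = 0.1322
θ=105°: R = R0 + s = 32 + 16.8732 = 48.8732
θ=264.8°: R = R0 + s = 32 + 35.4111 = 67.4111
θ=296.1°: R = R0 + s = 32 + 33.4301 = 65.4301
θ=356.9°: R = R0 + s = 32 + 0.1322 = 32.1322

θ=105°: 48.8732
θ=264.8°: 67.4111
θ=296.1°: 65.4301
θ=356.9°: 32.1322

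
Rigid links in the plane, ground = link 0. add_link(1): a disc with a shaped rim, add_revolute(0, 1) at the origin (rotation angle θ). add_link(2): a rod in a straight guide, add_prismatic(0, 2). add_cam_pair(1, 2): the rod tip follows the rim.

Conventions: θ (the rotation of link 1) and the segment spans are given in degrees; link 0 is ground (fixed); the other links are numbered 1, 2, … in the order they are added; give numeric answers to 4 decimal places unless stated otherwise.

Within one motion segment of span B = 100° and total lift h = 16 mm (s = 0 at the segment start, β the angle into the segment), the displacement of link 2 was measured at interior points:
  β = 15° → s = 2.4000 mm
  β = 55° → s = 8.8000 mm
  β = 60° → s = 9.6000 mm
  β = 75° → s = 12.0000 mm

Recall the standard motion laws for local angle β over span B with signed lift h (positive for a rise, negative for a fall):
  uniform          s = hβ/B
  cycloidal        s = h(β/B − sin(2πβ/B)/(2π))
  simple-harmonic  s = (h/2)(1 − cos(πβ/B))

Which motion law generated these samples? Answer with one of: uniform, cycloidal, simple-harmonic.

candidates at β/B = r: uniform s = h·r (linear in β); cycloidal s = h·(r − sin(2πr)/(2π)); simple-harmonic s = (h/2)(1 − cos(πr))
β=15°: printed 2.4000 | uniform 2.4000, cycloidal 0.3399, simple-harmonic 0.8719
β=55°: printed 8.8000 | uniform 8.8000, cycloidal 9.5869, simple-harmonic 9.2515
β=60°: printed 9.6000 | uniform 9.6000, cycloidal 11.0968, simple-harmonic 10.4721
β=75°: printed 12.0000 | uniform 12.0000, cycloidal 14.5465, simple-harmonic 13.6569
only one law matches every sample → uniform

uniform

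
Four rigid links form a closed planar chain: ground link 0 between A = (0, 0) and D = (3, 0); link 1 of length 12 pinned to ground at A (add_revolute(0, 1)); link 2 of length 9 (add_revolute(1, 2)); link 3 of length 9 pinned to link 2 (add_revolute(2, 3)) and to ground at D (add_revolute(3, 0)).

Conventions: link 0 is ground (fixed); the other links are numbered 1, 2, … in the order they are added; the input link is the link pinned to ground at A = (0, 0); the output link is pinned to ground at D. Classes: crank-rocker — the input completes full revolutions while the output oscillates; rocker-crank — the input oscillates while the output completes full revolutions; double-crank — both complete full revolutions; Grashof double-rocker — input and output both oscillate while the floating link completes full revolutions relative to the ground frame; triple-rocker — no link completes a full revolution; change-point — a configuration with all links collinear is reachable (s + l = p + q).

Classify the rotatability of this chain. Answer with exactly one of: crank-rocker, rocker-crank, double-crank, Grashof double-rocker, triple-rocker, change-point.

lengths: ground=3, input=12, coupler=9, output=9
sorted: s=3 (shortest), l=12 (longest), p+q=18
s + l = 15 vs p + q = 18
s + l < p + q (Grashof) with shortest = ground link → double-crank

double-crank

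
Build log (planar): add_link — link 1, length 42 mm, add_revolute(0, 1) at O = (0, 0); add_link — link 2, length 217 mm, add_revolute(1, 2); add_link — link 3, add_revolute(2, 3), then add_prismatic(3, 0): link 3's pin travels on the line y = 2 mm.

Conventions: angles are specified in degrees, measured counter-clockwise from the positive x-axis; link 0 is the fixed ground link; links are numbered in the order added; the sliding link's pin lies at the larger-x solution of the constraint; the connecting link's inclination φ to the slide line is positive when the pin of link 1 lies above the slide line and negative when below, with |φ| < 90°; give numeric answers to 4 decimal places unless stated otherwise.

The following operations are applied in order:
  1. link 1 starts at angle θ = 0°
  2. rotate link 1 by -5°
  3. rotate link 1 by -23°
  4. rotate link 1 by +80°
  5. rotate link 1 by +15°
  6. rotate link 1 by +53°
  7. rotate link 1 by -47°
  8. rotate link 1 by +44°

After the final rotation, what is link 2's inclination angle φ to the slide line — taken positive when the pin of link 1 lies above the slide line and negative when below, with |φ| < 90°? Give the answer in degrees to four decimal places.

geometry: r = 42 mm, L = 217 mm, e = 2 mm; θ starts at 0°
rotate link 1 by -5°: θ ← 0° -5° = -5°
rotate link 1 by -23°: θ ← -5° -23° = -28°
rotate link 1 by +80°: θ ← -28° +80° = 52°
rotate link 1 by +15°: θ ← 52° +15° = 67°
rotate link 1 by +53°: θ ← 67° +53° = 120°
rotate link 1 by -47°: θ ← 120° -47° = 73°
rotate link 1 by +44°: θ ← 73° +44° = 117°
h = r sin θ − e = 37.422274 − 2 = 35.422274
sin φ = h / L = 35.422274 / 217 = 0.16323629
φ = arcsin(0.16323629) = 9.394792°

9.3948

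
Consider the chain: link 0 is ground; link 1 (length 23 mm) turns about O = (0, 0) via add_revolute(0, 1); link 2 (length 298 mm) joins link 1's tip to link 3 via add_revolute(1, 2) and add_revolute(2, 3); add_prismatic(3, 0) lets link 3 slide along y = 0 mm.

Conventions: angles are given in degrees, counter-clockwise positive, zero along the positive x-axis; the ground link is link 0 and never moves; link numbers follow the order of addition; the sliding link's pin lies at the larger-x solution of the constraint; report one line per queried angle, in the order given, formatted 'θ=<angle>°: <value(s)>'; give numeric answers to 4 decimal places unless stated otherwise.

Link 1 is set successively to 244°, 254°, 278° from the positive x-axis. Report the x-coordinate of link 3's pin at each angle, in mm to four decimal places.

geometry: r = 23 mm, L = 298 mm, e = 0 mm
θ=244°: crank pin P = (r cos θ, r sin θ) = (-10.082536, -20.672263)
θ=244°: h = r sin θ − e = -20.672263 − 0 = -20.672263
θ=244°: x = r cos θ + √(L² − h²) = -10.082536 + 297.282118 = 287.199581
θ=254°: crank pin P = (r cos θ, r sin θ) = (-6.339659, -22.109019)
θ=254°: h = r sin θ − e = -22.109019 − 0 = -22.109019
θ=254°: x = r cos θ + √(L² − h²) = -6.339659 + 297.178719 = 290.839060
θ=278°: crank pin P = (r cos θ, r sin θ) = (3.200981, -22.776166)
θ=278°: h = r sin θ − e = -22.776166 − 0 = -22.776166
θ=278°: x = r cos θ + √(L² − h²) = 3.200981 + 297.128333 = 300.329314

θ=244°: 287.1996
θ=254°: 290.8391
θ=278°: 300.3293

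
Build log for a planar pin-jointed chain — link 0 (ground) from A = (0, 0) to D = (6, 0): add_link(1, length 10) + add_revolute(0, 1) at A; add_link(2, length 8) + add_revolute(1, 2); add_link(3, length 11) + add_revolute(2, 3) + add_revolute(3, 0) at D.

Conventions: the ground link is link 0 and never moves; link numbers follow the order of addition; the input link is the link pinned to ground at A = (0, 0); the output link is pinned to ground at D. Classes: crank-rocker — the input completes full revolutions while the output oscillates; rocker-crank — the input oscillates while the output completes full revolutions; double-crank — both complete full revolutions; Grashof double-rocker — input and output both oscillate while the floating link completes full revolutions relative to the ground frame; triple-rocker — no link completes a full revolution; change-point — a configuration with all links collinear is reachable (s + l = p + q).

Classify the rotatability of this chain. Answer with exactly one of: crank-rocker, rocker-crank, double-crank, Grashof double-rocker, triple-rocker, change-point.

lengths: ground=6, input=10, coupler=8, output=11
sorted: s=6 (shortest), l=11 (longest), p+q=18
s + l = 17 vs p + q = 18
s + l < p + q (Grashof) with shortest = ground link → double-crank

double-crank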